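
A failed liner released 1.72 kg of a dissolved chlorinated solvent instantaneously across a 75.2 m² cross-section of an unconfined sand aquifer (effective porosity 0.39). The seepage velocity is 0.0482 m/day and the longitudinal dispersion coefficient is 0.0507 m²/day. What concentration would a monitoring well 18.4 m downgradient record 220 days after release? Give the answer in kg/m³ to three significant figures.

0.00127 kg/m³

For an instantaneous plane source, C(x,t) = M/(n_e·A·√(4πDt)) · exp(−(x−vt)²/(4Dt)), with n_e·A the pore (flow) area.
Plume center vt = 0.0482 × 220 = 10.604 m, so the well at 18.4 m is 7.796 m downgradient of the peak.
√(4πDt) = 11.84 m, giving peak height M/(n_e·A·√(4πDt)) = 1.72/(0.39 × 75.2 × 11.84) = 0.004953 kg/m³.
(x−vt)²/(4Dt) = (7.796)²/(4 × 0.0507 × 220) = 1.362; exp(−1.362) = 0.2561.
C = 0.004953 × 0.2561 = 0.00127 kg/m³.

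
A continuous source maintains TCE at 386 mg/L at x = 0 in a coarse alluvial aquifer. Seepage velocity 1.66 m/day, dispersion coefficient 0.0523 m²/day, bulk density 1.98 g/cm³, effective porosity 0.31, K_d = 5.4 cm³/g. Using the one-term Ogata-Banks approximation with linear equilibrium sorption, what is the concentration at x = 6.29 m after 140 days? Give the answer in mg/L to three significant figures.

253 mg/L

Retardation factor R = 1 + ρ_b·K_d/n = 1 + 1.98 × 5.4/0.31 = 35.49.
Sorption retards both mechanisms: v_R = v/R = 0.04677 m/day, D_R = D/R = 0.001474 m²/day.
v_R·t = 0.04677 × 140 = 6.5478 m; 2√(D_R t) = 0.9085 m; argument = (6.29 − 6.5478)/0.9085 = -0.2838.
C = C₀ × ½·erfc(-0.2838) = 386 × 0.6559 = 253 mg/L.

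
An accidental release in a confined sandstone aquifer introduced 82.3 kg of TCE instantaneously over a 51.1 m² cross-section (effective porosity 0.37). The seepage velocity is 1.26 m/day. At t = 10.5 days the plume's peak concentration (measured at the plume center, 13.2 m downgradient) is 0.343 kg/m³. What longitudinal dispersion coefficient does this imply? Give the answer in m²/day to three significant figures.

At the plume center C_max = M/(n_e·A·√(4πDt)), so D = M²/(4πt·(n_e·A·C_max)²).
n_e·A·C_max = 0.37 × 51.1 × 0.343 = 6.485 kg/m.
D = 82.3²/(4π × 10.5 × 6.485²) = 1.22 m²/day.

1.22 m²/day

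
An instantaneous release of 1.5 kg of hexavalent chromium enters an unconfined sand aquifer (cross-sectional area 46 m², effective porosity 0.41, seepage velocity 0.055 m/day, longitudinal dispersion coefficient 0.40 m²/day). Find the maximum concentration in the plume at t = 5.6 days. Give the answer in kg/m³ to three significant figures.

0.0150 kg/m³

The peak of an instantaneous 1D plume sits at x = vt; there the Gaussian factor is 1 and C_max = M/(n_e·A·√(4πDt)), where n_e·A is the pore area the mass is dissolved in.
√(4πDt) = √(4π × 0.40 × 5.6) = 5.306 m, so C_max = 1.5/(0.41 × 46 × 5.306) = 0.0150 kg/m³.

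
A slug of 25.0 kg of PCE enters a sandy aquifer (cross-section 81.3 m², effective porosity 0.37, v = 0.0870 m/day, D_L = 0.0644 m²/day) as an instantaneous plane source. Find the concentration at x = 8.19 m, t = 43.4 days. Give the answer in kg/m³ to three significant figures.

0.0245 kg/m³

For an instantaneous plane source, C(x,t) = M/(n_e·A·√(4πDt)) · exp(−(x−vt)²/(4Dt)), with n_e·A the pore (flow) area.
Plume center vt = 0.0870 × 43.4 = 3.7758 m, so the well at 8.19 m is 4.4142 m downgradient of the peak.
√(4πDt) = 5.926 m, giving peak height M/(n_e·A·√(4πDt)) = 25.0/(0.37 × 81.3 × 5.926) = 0.1402 kg/m³.
(x−vt)²/(4Dt) = (4.4142)²/(4 × 0.0644 × 43.4) = 1.743; exp(−1.743) = 0.1750.
C = 0.1402 × 0.1750 = 0.0245 kg/m³.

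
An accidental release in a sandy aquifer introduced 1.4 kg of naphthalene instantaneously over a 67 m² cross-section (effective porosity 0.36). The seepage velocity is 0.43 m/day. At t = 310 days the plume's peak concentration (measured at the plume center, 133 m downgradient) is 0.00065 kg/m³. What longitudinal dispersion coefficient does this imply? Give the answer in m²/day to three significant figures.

2.05 m²/day

At the plume center C_max = M/(n_e·A·√(4πDt)), so D = M²/(4πt·(n_e·A·C_max)²).
n_e·A·C_max = 0.36 × 67 × 0.00065 = 0.01568 kg/m.
D = 1.4²/(4π × 310 × 0.01568²) = 2.05 m²/day.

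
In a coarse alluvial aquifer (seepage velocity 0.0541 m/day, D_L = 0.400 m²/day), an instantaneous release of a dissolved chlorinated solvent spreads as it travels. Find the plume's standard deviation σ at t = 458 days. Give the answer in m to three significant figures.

Dispersive spreading gives a Gaussian with σ² = 2Dt; advection only shifts the center.
σ = √(2 × 0.400 × 458) = 19.1 m.

19.1 m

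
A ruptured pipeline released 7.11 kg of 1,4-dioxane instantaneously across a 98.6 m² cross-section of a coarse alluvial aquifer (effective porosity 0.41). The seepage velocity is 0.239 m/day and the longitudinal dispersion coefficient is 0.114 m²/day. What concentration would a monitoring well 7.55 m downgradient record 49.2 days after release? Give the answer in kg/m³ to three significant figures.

0.00951 kg/m³

For an instantaneous plane source, C(x,t) = M/(n_e·A·√(4πDt)) · exp(−(x−vt)²/(4Dt)), with n_e·A the pore (flow) area.
Plume center vt = 0.239 × 49.2 = 11.7588 m, so the well at 7.55 m is 4.2088 m upgradient of the peak.
√(4πDt) = 8.395 m, giving peak height M/(n_e·A·√(4πDt)) = 7.11/(0.41 × 98.6 × 8.395) = 0.02095 kg/m³.
(x−vt)²/(4Dt) = (-4.2088)²/(4 × 0.114 × 49.2) = 0.7896; exp(−0.7896) = 0.4540.
C = 0.02095 × 0.4540 = 0.00951 kg/m³.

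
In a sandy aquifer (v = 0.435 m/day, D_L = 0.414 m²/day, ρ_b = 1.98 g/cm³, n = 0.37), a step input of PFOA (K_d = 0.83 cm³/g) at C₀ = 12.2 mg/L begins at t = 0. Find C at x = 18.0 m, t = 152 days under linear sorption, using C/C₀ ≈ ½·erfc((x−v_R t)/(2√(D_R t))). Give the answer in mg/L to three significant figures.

Retardation factor R = 1 + ρ_b·K_d/n = 1 + 1.98 × 0.83/0.37 = 5.442.
Sorption retards both mechanisms: v_R = v/R = 0.07993 m/day, D_R = D/R = 0.07607 m²/day.
v_R·t = 0.07993 × 152 = 12.14936 m; 2√(D_R t) = 6.801 m; argument = (18.0 − 12.14936)/6.801 = 0.8603.
C = C₀ × ½·erfc(0.8603) = 12.2 × 0.1119 = 1.37 mg/L.

1.37 mg/L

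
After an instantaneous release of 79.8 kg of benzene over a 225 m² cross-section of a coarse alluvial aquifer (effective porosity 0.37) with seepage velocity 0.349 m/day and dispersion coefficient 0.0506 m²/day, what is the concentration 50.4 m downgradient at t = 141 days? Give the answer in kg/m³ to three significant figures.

For an instantaneous plane source, C(x,t) = M/(n_e·A·√(4πDt)) · exp(−(x−vt)²/(4Dt)), with n_e·A the pore (flow) area.
Plume center vt = 0.349 × 141 = 49.209 m, so the well at 50.4 m is 1.191 m downgradient of the peak.
√(4πDt) = 9.469 m, giving peak height M/(n_e·A·√(4πDt)) = 79.8/(0.37 × 225 × 9.469) = 0.1012 kg/m³.
(x−vt)²/(4Dt) = (1.191)²/(4 × 0.0506 × 141) = 0.04970; exp(−0.04970) = 0.9515.
C = 0.1012 × 0.9515 = 0.0963 kg/m³.

0.0963 kg/m³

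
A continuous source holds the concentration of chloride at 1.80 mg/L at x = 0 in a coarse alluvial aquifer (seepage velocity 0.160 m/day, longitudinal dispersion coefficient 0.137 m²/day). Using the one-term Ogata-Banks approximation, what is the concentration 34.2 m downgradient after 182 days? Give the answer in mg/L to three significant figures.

For a continuous step input, C/C₀ ≈ ½·erfc((x−vt)/(2√(Dt))).
vt = 0.160 × 182 = 29.12 m and 2√(Dt) = 2√(0.137 × 182) = 9.987 m.
Argument (x−vt)/(2√(Dt)) = (34.2 − 29.12)/9.987 = 0.5087; ½·erfc(0.5087) = 0.2359.
C = 1.80 × 0.2359 = 0.425 mg/L.

0.425 mg/L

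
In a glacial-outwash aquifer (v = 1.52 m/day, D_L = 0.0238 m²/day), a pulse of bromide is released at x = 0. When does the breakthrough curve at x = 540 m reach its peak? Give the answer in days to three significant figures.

For the 1D instantaneous-source solution, setting ∂C/∂t = 0 at fixed x gives v²t² + 2Dt − x² = 0, so t = (√(D² + v²x²) − D)/v².
√(D² + v²x²) = √(0.0238² + 1.52² × 540²) = 820.8; v² = 2.3104.
t = (820.8 − 0.0238)/2.3104 = 355 days (vs. the pure-advection estimate x/v = 355 d).

355 days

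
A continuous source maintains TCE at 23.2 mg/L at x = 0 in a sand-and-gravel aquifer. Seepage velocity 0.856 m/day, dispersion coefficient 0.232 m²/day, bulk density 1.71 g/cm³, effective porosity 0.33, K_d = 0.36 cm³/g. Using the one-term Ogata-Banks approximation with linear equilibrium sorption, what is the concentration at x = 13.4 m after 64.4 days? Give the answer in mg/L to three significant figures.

Retardation factor R = 1 + ρ_b·K_d/n = 1 + 1.71 × 0.36/0.33 = 2.865.
Sorption retards both mechanisms: v_R = v/R = 0.2988 m/day, D_R = D/R = 0.08098 m²/day.
v_R·t = 0.2988 × 64.4 = 19.24272 m; 2√(D_R t) = 4.567 m; argument = (13.4 − 19.24272)/4.567 = -1.279.
C = C₀ × ½·erfc(-1.279) = 23.2 × 0.9648 = 22.4 mg/L.

22.4 mg/L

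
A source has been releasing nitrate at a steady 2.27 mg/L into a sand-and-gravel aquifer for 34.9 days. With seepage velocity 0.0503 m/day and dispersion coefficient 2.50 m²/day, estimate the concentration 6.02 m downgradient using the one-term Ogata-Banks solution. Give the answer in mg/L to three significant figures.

For a continuous step input, C/C₀ ≈ ½·erfc((x−vt)/(2√(Dt))).
vt = 0.0503 × 34.9 = 1.75547 m and 2√(Dt) = 2√(2.50 × 34.9) = 18.68 m.
Argument (x−vt)/(2√(Dt)) = (6.02 − 1.75547)/18.68 = 0.2283; ½·erfc(0.2283) = 0.3734.
C = 2.27 × 0.3734 = 0.848 mg/L.

0.848 mg/L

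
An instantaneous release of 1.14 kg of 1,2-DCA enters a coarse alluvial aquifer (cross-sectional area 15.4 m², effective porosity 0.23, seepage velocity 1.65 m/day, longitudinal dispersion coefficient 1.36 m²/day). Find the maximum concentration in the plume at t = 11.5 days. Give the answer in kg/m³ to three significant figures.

0.0230 kg/m³

The peak of an instantaneous 1D plume sits at x = vt; there the Gaussian factor is 1 and C_max = M/(n_e·A·√(4πDt)), where n_e·A is the pore area the mass is dissolved in.
√(4πDt) = √(4π × 1.36 × 11.5) = 14.02 m, so C_max = 1.14/(0.23 × 15.4 × 14.02) = 0.0230 kg/m³.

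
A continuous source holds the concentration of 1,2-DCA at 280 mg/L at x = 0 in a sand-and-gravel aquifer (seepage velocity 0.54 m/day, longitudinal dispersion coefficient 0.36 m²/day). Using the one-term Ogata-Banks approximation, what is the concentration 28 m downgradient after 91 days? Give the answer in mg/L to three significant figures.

279 mg/L

For a continuous step input, C/C₀ ≈ ½·erfc((x−vt)/(2√(Dt))).
vt = 0.54 × 91 = 49.14 m and 2√(Dt) = 2√(0.36 × 91) = 11.45 m.
Argument (x−vt)/(2√(Dt)) = (28 − 49.14)/11.45 = -1.846; ½·erfc(-1.846) = 0.9955.
C = 280 × 0.9955 = 279 mg/L.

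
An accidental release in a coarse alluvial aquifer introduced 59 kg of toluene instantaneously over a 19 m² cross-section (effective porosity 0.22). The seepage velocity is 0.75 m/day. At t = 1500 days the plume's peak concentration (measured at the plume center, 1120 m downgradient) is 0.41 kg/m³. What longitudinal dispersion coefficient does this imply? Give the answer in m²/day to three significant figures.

0.0629 m²/day

At the plume center C_max = M/(n_e·A·√(4πDt)), so D = M²/(4πt·(n_e·A·C_max)²).
n_e·A·C_max = 0.22 × 19 × 0.41 = 1.714 kg/m.
D = 59²/(4π × 1500 × 1.714²) = 0.0629 m²/day.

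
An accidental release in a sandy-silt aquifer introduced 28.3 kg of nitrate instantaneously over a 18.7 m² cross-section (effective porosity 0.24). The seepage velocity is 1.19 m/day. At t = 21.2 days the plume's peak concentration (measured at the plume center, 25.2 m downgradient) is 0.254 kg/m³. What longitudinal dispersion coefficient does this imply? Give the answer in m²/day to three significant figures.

2.31 m²/day

At the plume center C_max = M/(n_e·A·√(4πDt)), so D = M²/(4πt·(n_e·A·C_max)²).
n_e·A·C_max = 0.24 × 18.7 × 0.254 = 1.140 kg/m.
D = 28.3²/(4π × 21.2 × 1.140²) = 2.31 m²/day.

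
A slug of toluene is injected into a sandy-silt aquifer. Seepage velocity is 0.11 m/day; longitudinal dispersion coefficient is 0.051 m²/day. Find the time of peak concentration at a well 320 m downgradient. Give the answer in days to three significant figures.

For the 1D instantaneous-source solution, setting ∂C/∂t = 0 at fixed x gives v²t² + 2Dt − x² = 0, so t = (√(D² + v²x²) − D)/v².
√(D² + v²x²) = √(0.051² + 0.11² × 320²) = 35.20; v² = 0.0121.
t = (35.20 − 0.051)/0.0121 = 2900 days (vs. the pure-advection estimate x/v = 2910 d).

2900 days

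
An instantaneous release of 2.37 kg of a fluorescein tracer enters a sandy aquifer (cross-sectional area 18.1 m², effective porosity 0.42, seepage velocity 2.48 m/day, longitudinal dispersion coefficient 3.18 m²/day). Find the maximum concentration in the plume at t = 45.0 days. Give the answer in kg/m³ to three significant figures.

0.00735 kg/m³

The peak of an instantaneous 1D plume sits at x = vt; there the Gaussian factor is 1 and C_max = M/(n_e·A·√(4πDt)), where n_e·A is the pore area the mass is dissolved in.
√(4πDt) = √(4π × 3.18 × 45.0) = 42.41 m, so C_max = 2.37/(0.42 × 18.1 × 42.41) = 0.00735 kg/m³.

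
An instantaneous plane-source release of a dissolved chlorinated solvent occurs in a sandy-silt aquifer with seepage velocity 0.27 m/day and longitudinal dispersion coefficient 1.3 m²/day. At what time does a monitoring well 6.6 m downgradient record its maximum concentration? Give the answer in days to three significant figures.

For the 1D instantaneous-source solution, setting ∂C/∂t = 0 at fixed x gives v²t² + 2Dt − x² = 0, so t = (√(D² + v²x²) − D)/v².
√(D² + v²x²) = √(1.3² + 0.27² × 6.6²) = 2.206; v² = 0.0729.
t = (2.206 − 1.3)/0.0729 = 12.4 days (vs. the pure-advection estimate x/v = 24.4 d).

12.4 days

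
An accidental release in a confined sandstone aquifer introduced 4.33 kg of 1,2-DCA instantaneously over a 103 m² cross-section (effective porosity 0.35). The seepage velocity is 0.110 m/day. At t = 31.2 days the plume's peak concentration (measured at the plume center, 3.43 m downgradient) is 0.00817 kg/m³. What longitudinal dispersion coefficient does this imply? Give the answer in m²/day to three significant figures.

0.551 m²/day

At the plume center C_max = M/(n_e·A·√(4πDt)), so D = M²/(4πt·(n_e·A·C_max)²).
n_e·A·C_max = 0.35 × 103 × 0.00817 = 0.2945 kg/m.
D = 4.33²/(4π × 31.2 × 0.2945²) = 0.551 m²/day.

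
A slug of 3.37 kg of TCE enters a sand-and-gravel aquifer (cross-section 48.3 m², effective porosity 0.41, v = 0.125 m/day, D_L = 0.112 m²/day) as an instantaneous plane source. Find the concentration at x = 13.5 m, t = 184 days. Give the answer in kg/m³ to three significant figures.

0.00354 kg/m³

For an instantaneous plane source, C(x,t) = M/(n_e·A·√(4πDt)) · exp(−(x−vt)²/(4Dt)), with n_e·A the pore (flow) area.
Plume center vt = 0.125 × 184 = 23 m, so the well at 13.5 m is 9.5 m upgradient of the peak.
√(4πDt) = 16.09 m, giving peak height M/(n_e·A·√(4πDt)) = 3.37/(0.41 × 48.3 × 16.09) = 0.01058 kg/m³.
(x−vt)²/(4Dt) = (-9.5)²/(4 × 0.112 × 184) = 1.095; exp(−1.095) = 0.3345.
C = 0.01058 × 0.3345 = 0.00354 kg/m³.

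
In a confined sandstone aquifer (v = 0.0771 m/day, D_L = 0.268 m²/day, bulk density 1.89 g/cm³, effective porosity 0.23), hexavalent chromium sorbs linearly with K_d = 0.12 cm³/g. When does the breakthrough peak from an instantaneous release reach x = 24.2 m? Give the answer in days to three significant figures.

Retardation factor R = 1 + ρ_b·K_d/n = 1 + 1.89 × 0.12/0.23 = 1.986.
Sorption retards both mechanisms: v_R = v/R = 0.03882 m/day, D_R = D/R = 0.1349 m²/day.
Peak time from v_R²t² + 2D_R t − x² = 0: t = (√(D_R² + v_R²x²) − D_R)/v_R².
√(D_R² + v_R²x²) = √(0.1349² + 0.03882² × 24.2²) = 0.9491; v_R² = 0.001507.
t = (0.9491 − 0.1349)/0.001507 = 540 days.

540 days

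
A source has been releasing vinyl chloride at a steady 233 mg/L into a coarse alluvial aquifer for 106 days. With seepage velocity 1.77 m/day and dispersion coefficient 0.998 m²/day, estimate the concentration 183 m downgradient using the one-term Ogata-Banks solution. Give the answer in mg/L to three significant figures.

146 mg/L

For a continuous step input, C/C₀ ≈ ½·erfc((x−vt)/(2√(Dt))).
vt = 1.77 × 106 = 187.62 m and 2√(Dt) = 2√(0.998 × 106) = 20.57 m.
Argument (x−vt)/(2√(Dt)) = (183 − 187.62)/20.57 = -0.2246; ½·erfc(-0.2246) = 0.6246.
C = 233 × 0.6246 = 146 mg/L.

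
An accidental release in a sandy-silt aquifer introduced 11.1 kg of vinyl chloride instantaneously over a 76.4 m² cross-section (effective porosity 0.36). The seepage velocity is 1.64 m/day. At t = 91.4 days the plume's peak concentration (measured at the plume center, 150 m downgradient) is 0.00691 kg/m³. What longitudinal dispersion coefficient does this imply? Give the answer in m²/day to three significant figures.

At the plume center C_max = M/(n_e·A·√(4πDt)), so D = M²/(4πt·(n_e·A·C_max)²).
n_e·A·C_max = 0.36 × 76.4 × 0.00691 = 0.1901 kg/m.
D = 11.1²/(4π × 91.4 × 0.1901²) = 2.97 m²/day.

2.97 m²/day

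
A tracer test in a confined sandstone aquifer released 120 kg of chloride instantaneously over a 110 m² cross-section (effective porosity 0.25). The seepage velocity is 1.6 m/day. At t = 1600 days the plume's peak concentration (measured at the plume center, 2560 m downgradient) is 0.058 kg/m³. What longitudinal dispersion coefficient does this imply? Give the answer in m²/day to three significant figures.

0.282 m²/day

At the plume center C_max = M/(n_e·A·√(4πDt)), so D = M²/(4πt·(n_e·A·C_max)²).
n_e·A·C_max = 0.25 × 110 × 0.058 = 1.595 kg/m.
D = 120²/(4π × 1600 × 1.595²) = 0.282 m²/day.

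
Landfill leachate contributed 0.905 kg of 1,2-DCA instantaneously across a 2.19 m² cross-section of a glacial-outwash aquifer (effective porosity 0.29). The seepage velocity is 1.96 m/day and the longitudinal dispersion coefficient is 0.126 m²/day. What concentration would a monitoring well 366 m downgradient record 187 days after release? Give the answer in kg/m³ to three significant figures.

For an instantaneous plane source, C(x,t) = M/(n_e·A·√(4πDt)) · exp(−(x−vt)²/(4Dt)), with n_e·A the pore (flow) area.
Plume center vt = 1.96 × 187 = 366.52 m, so the well at 366 m is 0.52 m upgradient of the peak.
√(4πDt) = 17.21 m, giving peak height M/(n_e·A·√(4πDt)) = 0.905/(0.29 × 2.19 × 17.21) = 0.08280 kg/m³.
(x−vt)²/(4Dt) = (-0.52)²/(4 × 0.126 × 187) = 0.002869; exp(−0.002869) = 0.9971.
C = 0.08280 × 0.9971 = 0.0826 kg/m³.

0.0826 kg/m³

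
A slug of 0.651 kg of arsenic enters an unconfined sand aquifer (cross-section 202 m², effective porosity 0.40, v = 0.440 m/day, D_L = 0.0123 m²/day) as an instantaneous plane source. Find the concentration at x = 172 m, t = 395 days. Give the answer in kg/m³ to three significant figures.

For an instantaneous plane source, C(x,t) = M/(n_e·A·√(4πDt)) · exp(−(x−vt)²/(4Dt)), with n_e·A the pore (flow) area.
Plume center vt = 0.440 × 395 = 173.8 m, so the well at 172 m is 1.8 m upgradient of the peak.
√(4πDt) = 7.814 m, giving peak height M/(n_e·A·√(4πDt)) = 0.651/(0.40 × 202 × 7.814) = 0.001031 kg/m³.
(x−vt)²/(4Dt) = (-1.8)²/(4 × 0.0123 × 395) = 0.1667; exp(−0.1667) = 0.8465.
C = 0.001031 × 0.8465 = 0.000873 kg/m³.

0.000873 kg/m³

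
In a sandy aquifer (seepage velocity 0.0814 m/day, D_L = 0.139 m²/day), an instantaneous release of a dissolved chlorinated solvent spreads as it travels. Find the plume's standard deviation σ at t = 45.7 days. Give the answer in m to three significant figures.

3.56 m

Dispersive spreading gives a Gaussian with σ² = 2Dt; advection only shifts the center.
σ = √(2 × 0.139 × 45.7) = 3.56 m.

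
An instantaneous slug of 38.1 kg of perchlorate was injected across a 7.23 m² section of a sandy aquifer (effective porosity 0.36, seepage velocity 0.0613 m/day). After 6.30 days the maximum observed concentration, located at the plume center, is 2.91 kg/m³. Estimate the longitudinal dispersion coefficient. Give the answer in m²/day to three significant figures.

At the plume center C_max = M/(n_e·A·√(4πDt)), so D = M²/(4πt·(n_e·A·C_max)²).
n_e·A·C_max = 0.36 × 7.23 × 2.91 = 7.574 kg/m.
D = 38.1²/(4π × 6.30 × 7.574²) = 0.320 m²/day.

0.320 m²/day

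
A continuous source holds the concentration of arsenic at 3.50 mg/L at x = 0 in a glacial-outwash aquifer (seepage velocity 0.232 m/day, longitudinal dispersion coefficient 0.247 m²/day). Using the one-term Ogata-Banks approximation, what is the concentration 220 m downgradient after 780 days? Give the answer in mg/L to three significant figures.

For a continuous step input, C/C₀ ≈ ½·erfc((x−vt)/(2√(Dt))).
vt = 0.232 × 780 = 180.96 m and 2√(Dt) = 2√(0.247 × 780) = 27.76 m.
Argument (x−vt)/(2√(Dt)) = (220 − 180.96)/27.76 = 1.406; ½·erfc(1.406) = 0.02338.
C = 3.50 × 0.02338 = 0.0818 mg/L.

0.0818 mg/L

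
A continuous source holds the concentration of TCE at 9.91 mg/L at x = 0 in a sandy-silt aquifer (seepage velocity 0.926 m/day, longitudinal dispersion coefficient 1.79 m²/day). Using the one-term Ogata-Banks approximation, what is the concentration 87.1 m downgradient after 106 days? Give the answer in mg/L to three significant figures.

7.08 mg/L

For a continuous step input, C/C₀ ≈ ½·erfc((x−vt)/(2√(Dt))).
vt = 0.926 × 106 = 98.156 m and 2√(Dt) = 2√(1.79 × 106) = 27.55 m.
Argument (x−vt)/(2√(Dt)) = (87.1 − 98.156)/27.55 = -0.4013; ½·erfc(-0.4013) = 0.7148.
C = 9.91 × 0.7148 = 7.08 mg/L.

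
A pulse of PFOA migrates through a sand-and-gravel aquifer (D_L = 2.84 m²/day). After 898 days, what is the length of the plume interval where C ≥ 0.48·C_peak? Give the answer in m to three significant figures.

The plume is Gaussian with σ = √(2Dt) = √(2 × 2.84 × 898) = 71.42 m.
C/C_peak = exp(−Δx²/(2σ²)) = 0.48 ⇒ Δx = σ·√(−2 ln 0.48) = 71.42 × 1.212 = 86.56 m.
Width = 2Δx = 173 m.

173 m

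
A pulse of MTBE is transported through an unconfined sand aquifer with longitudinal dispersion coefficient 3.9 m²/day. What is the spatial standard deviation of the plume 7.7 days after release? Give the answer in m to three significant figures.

Dispersive spreading gives a Gaussian with σ² = 2Dt; advection only shifts the center.
σ = √(2 × 3.9 × 7.7) = 7.75 m.

7.75 m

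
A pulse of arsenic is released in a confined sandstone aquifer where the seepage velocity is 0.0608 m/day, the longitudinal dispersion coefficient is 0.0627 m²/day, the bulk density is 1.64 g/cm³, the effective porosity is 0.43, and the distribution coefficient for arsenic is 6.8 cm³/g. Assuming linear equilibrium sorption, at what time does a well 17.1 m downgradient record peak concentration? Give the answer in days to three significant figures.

Retardation factor R = 1 + ρ_b·K_d/n = 1 + 1.64 × 6.8/0.43 = 26.93.
Sorption retards both mechanisms: v_R = v/R = 0.002258 m/day, D_R = D/R = 0.002328 m²/day.
Peak time from v_R²t² + 2D_R t − x² = 0: t = (√(D_R² + v_R²x²) − D_R)/v_R².
√(D_R² + v_R²x²) = √(0.002328² + 0.002258² × 17.1²) = 0.03868; v_R² = 5.099e-06.
t = (0.03868 − 0.002328)/5.099e-06 = 7130 days.

7130 days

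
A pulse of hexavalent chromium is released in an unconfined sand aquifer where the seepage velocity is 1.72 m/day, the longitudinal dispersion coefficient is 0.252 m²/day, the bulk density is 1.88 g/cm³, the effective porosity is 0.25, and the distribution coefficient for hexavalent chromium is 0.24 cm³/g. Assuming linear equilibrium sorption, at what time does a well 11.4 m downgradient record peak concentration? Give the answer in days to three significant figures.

18.4 days

Retardation factor R = 1 + ρ_b·K_d/n = 1 + 1.88 × 0.24/0.25 = 2.805.
Sorption retards both mechanisms: v_R = v/R = 0.6132 m/day, D_R = D/R = 0.08984 m²/day.
Peak time from v_R²t² + 2D_R t − x² = 0: t = (√(D_R² + v_R²x²) − D_R)/v_R².
√(D_R² + v_R²x²) = √(0.08984² + 0.6132² × 11.4²) = 6.991; v_R² = 0.3760.
t = (6.991 − 0.08984)/0.3760 = 18.4 days.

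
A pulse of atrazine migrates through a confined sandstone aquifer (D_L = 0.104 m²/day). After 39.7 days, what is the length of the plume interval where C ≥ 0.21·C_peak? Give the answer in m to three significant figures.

The plume is Gaussian with σ = √(2Dt) = √(2 × 0.104 × 39.7) = 2.874 m.
C/C_peak = exp(−Δx²/(2σ²)) = 0.21 ⇒ Δx = σ·√(−2 ln 0.21) = 2.874 × 1.767 = 5.078 m.
Width = 2Δx = 10.2 m.

10.2 m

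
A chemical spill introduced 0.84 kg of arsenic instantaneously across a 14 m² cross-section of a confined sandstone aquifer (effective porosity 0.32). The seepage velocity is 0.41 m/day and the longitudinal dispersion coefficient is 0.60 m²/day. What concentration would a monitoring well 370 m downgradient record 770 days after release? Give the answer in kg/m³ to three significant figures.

For an instantaneous plane source, C(x,t) = M/(n_e·A·√(4πDt)) · exp(−(x−vt)²/(4Dt)), with n_e·A the pore (flow) area.
Plume center vt = 0.41 × 770 = 315.7 m, so the well at 370 m is 54.3 m downgradient of the peak.
√(4πDt) = 76.19 m, giving peak height M/(n_e·A·√(4πDt)) = 0.84/(0.32 × 14 × 76.19) = 0.002461 kg/m³.
(x−vt)²/(4Dt) = (54.3)²/(4 × 0.60 × 770) = 1.596; exp(−1.596) = 0.2027.
C = 0.002461 × 0.2027 = 0.000499 kg/m³.

0.000499 kg/m³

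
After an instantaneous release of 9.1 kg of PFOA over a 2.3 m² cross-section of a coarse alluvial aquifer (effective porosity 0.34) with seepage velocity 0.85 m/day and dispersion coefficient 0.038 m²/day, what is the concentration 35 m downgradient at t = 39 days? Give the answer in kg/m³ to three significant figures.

1.51 kg/m³

For an instantaneous plane source, C(x,t) = M/(n_e·A·√(4πDt)) · exp(−(x−vt)²/(4Dt)), with n_e·A the pore (flow) area.
Plume center vt = 0.85 × 39 = 33.15 m, so the well at 35 m is 1.85 m downgradient of the peak.
√(4πDt) = 4.315 m, giving peak height M/(n_e·A·√(4πDt)) = 9.1/(0.34 × 2.3 × 4.315) = 2.697 kg/m³.
(x−vt)²/(4Dt) = (1.85)²/(4 × 0.038 × 39) = 0.5773; exp(−0.5773) = 0.5614.
C = 2.697 × 0.5614 = 1.51 kg/m³.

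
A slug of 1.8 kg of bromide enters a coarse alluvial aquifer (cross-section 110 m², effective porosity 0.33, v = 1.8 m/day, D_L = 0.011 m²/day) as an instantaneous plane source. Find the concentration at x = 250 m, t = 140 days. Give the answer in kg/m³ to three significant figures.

For an instantaneous plane source, C(x,t) = M/(n_e·A·√(4πDt)) · exp(−(x−vt)²/(4Dt)), with n_e·A the pore (flow) area.
Plume center vt = 1.8 × 140 = 252 m, so the well at 250 m is 2 m upgradient of the peak.
√(4πDt) = 4.399 m, giving peak height M/(n_e·A·√(4πDt)) = 1.8/(0.33 × 110 × 4.399) = 0.01127 kg/m³.
(x−vt)²/(4Dt) = (-2)²/(4 × 0.011 × 140) = 0.6494; exp(−0.6494) = 0.5224.
C = 0.01127 × 0.5224 = 0.00589 kg/m³.

0.00589 kg/m³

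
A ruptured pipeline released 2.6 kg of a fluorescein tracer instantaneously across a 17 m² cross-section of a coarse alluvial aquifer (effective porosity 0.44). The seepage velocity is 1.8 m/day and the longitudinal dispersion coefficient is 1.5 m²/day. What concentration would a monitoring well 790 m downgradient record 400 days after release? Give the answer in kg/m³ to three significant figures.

For an instantaneous plane source, C(x,t) = M/(n_e·A·√(4πDt)) · exp(−(x−vt)²/(4Dt)), with n_e·A the pore (flow) area.
Plume center vt = 1.8 × 400 = 720 m, so the well at 790 m is 70 m downgradient of the peak.
√(4πDt) = 86.83 m, giving peak height M/(n_e·A·√(4πDt)) = 2.6/(0.44 × 17 × 86.83) = 0.004003 kg/m³.
(x−vt)²/(4Dt) = (70)²/(4 × 1.5 × 400) = 2.042; exp(−2.042) = 0.1298.
C = 0.004003 × 0.1298 = 0.000520 kg/m³.

0.000520 kg/m³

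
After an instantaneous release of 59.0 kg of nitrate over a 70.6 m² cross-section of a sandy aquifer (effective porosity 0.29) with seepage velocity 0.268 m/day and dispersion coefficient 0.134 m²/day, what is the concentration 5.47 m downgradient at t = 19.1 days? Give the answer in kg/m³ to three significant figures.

0.502 kg/m³

For an instantaneous plane source, C(x,t) = M/(n_e·A·√(4πDt)) · exp(−(x−vt)²/(4Dt)), with n_e·A the pore (flow) area.
Plume center vt = 0.268 × 19.1 = 5.1188 m, so the well at 5.47 m is 0.3512 m downgradient of the peak.
√(4πDt) = 5.671 m, giving peak height M/(n_e·A·√(4πDt)) = 59.0/(0.29 × 70.6 × 5.671) = 0.5081 kg/m³.
(x−vt)²/(4Dt) = (0.3512)²/(4 × 0.134 × 19.1) = 0.01205; exp(−0.01205) = 0.9880.
C = 0.5081 × 0.9880 = 0.502 kg/m³.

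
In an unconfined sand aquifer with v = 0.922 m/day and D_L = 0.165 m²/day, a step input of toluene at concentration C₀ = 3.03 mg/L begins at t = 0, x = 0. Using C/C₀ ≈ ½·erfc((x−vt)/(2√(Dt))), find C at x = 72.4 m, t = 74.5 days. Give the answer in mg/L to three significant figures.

0.688 mg/L

For a continuous step input, C/C₀ ≈ ½·erfc((x−vt)/(2√(Dt))).
vt = 0.922 × 74.5 = 68.689 m and 2√(Dt) = 2√(0.165 × 74.5) = 7.012 m.
Argument (x−vt)/(2√(Dt)) = (72.4 − 68.689)/7.012 = 0.5292; ½·erfc(0.5292) = 0.2271.
C = 3.03 × 0.2271 = 0.688 mg/L.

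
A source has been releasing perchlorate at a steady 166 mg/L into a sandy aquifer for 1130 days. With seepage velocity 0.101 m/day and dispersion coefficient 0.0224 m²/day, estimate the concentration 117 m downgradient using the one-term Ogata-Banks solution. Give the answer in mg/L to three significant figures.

57.0 mg/L

For a continuous step input, C/C₀ ≈ ½·erfc((x−vt)/(2√(Dt))).
vt = 0.101 × 1130 = 114.13 m and 2√(Dt) = 2√(0.0224 × 1130) = 10.06 m.
Argument (x−vt)/(2√(Dt)) = (117 − 114.13)/10.06 = 0.2853; ½·erfc(0.2853) = 0.3433.
C = 166 × 0.3433 = 57.0 mg/L.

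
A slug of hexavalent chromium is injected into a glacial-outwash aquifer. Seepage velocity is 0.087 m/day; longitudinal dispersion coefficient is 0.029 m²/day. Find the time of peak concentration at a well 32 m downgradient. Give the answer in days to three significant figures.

364 days

For the 1D instantaneous-source solution, setting ∂C/∂t = 0 at fixed x gives v²t² + 2Dt − x² = 0, so t = (√(D² + v²x²) − D)/v².
√(D² + v²x²) = √(0.029² + 0.087² × 32²) = 2.784; v² = 0.007569.
t = (2.784 − 0.029)/0.007569 = 364 days (vs. the pure-advection estimate x/v = 368 d).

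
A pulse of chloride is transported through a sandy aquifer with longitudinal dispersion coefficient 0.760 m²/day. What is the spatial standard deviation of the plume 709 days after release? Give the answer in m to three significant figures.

Dispersive spreading gives a Gaussian with σ² = 2Dt; advection only shifts the center.
σ = √(2 × 0.760 × 709) = 32.8 m.

32.8 m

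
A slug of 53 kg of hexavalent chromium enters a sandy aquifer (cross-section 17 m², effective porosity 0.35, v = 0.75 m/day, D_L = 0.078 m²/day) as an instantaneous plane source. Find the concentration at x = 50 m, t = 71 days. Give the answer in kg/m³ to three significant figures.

For an instantaneous plane source, C(x,t) = M/(n_e·A·√(4πDt)) · exp(−(x−vt)²/(4Dt)), with n_e·A the pore (flow) area.
Plume center vt = 0.75 × 71 = 53.25 m, so the well at 50 m is 3.25 m upgradient of the peak.
√(4πDt) = 8.342 m, giving peak height M/(n_e·A·√(4πDt)) = 53/(0.35 × 17 × 8.342) = 1.068 kg/m³.
(x−vt)²/(4Dt) = (-3.25)²/(4 × 0.078 × 71) = 0.4768; exp(−0.4768) = 0.6208.
C = 1.068 × 0.6208 = 0.663 kg/m³.

0.663 kg/m³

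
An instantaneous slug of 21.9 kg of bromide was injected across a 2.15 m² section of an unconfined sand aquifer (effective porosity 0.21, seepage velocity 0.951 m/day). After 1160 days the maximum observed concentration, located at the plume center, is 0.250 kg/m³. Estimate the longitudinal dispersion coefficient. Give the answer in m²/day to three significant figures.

At the plume center C_max = M/(n_e·A·√(4πDt)), so D = M²/(4πt·(n_e·A·C_max)²).
n_e·A·C_max = 0.21 × 2.15 × 0.250 = 0.1129 kg/m.
D = 21.9²/(4π × 1160 × 0.1129²) = 2.58 m²/day.

2.58 m²/day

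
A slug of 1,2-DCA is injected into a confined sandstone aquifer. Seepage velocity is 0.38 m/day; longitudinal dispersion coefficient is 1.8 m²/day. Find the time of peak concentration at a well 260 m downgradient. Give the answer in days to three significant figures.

For the 1D instantaneous-source solution, setting ∂C/∂t = 0 at fixed x gives v²t² + 2Dt − x² = 0, so t = (√(D² + v²x²) − D)/v².
√(D² + v²x²) = √(1.8² + 0.38² × 260²) = 98.82; v² = 0.1444.
t = (98.82 − 1.8)/0.1444 = 672 days (vs. the pure-advection estimate x/v = 684 d).

672 days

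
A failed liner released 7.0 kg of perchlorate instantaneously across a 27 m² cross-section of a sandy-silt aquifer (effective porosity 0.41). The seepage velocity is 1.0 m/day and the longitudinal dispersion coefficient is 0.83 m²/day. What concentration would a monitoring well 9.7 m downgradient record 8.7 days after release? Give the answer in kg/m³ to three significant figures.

0.0641 kg/m³

For an instantaneous plane source, C(x,t) = M/(n_e·A·√(4πDt)) · exp(−(x−vt)²/(4Dt)), with n_e·A the pore (flow) area.
Plume center vt = 1.0 × 8.7 = 8.7 m, so the well at 9.7 m is 1 m downgradient of the peak.
√(4πDt) = 9.526 m, giving peak height M/(n_e·A·√(4πDt)) = 7.0/(0.41 × 27 × 9.526) = 0.06638 kg/m³.
(x−vt)²/(4Dt) = (1)²/(4 × 0.83 × 8.7) = 0.03462; exp(−0.03462) = 0.9660.
C = 0.06638 × 0.9660 = 0.0641 kg/m³.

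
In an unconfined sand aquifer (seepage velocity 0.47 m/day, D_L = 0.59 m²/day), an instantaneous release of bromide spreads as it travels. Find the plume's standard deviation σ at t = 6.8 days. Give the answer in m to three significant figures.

2.83 m

Dispersive spreading gives a Gaussian with σ² = 2Dt; advection only shifts the center.
σ = √(2 × 0.59 × 6.8) = 2.83 m.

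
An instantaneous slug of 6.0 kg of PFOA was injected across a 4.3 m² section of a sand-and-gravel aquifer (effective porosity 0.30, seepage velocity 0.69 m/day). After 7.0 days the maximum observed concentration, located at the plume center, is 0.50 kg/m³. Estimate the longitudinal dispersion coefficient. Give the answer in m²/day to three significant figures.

At the plume center C_max = M/(n_e·A·√(4πDt)), so D = M²/(4πt·(n_e·A·C_max)²).
n_e·A·C_max = 0.30 × 4.3 × 0.50 = 0.6450 kg/m.
D = 6.0²/(4π × 7.0 × 0.6450²) = 0.984 m²/day.

0.984 m²/day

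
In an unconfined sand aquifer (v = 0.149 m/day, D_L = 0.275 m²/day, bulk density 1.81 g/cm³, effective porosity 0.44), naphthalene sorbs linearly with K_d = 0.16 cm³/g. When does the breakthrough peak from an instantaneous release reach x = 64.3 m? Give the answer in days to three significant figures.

695 days

Retardation factor R = 1 + ρ_b·K_d/n = 1 + 1.81 × 0.16/0.44 = 1.658.
Sorption retards both mechanisms: v_R = v/R = 0.08987 m/day, D_R = D/R = 0.1659 m²/day.
Peak time from v_R²t² + 2D_R t − x² = 0: t = (√(D_R² + v_R²x²) − D_R)/v_R².
√(D_R² + v_R²x²) = √(0.1659² + 0.08987² × 64.3²) = 5.781; v_R² = 0.008077.
t = (5.781 − 0.1659)/0.008077 = 695 days.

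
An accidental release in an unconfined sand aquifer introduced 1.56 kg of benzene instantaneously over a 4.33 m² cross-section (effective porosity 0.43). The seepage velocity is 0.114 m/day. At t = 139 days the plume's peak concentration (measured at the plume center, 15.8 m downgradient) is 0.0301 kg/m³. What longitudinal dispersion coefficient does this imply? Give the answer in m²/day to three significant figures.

0.444 m²/day

At the plume center C_max = M/(n_e·A·√(4πDt)), so D = M²/(4πt·(n_e·A·C_max)²).
n_e·A·C_max = 0.43 × 4.33 × 0.0301 = 0.05604 kg/m.
D = 1.56²/(4π × 139 × 0.05604²) = 0.444 m²/day.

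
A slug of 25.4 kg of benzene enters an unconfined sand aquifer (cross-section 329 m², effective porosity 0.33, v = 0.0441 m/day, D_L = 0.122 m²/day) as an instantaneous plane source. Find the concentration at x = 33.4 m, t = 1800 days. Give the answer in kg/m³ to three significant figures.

For an instantaneous plane source, C(x,t) = M/(n_e·A·√(4πDt)) · exp(−(x−vt)²/(4Dt)), with n_e·A the pore (flow) area.
Plume center vt = 0.0441 × 1800 = 79.38 m, so the well at 33.4 m is 45.98 m upgradient of the peak.
√(4πDt) = 52.53 m, giving peak height M/(n_e·A·√(4πDt)) = 25.4/(0.33 × 329 × 52.53) = 0.004454 kg/m³.
(x−vt)²/(4Dt) = (-45.98)²/(4 × 0.122 × 1800) = 2.407; exp(−2.407) = 0.09009.
C = 0.004454 × 0.09009 = 0.000401 kg/m³.

0.000401 kg/m³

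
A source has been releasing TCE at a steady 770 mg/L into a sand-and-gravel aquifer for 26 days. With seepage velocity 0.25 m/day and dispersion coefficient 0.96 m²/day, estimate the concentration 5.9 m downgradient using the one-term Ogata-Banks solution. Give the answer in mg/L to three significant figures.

411 mg/L

For a continuous step input, C/C₀ ≈ ½·erfc((x−vt)/(2√(Dt))).
vt = 0.25 × 26 = 6.5 m and 2√(Dt) = 2√(0.96 × 26) = 9.992 m.
Argument (x−vt)/(2√(Dt)) = (5.9 − 6.5)/9.992 = -0.06005; ½·erfc(-0.06005) = 0.5338.
C = 770 × 0.5338 = 411 mg/L.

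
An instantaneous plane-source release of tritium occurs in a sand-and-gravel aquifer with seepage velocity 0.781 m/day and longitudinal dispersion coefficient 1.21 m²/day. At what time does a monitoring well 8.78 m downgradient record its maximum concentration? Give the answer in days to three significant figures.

For the 1D instantaneous-source solution, setting ∂C/∂t = 0 at fixed x gives v²t² + 2Dt − x² = 0, so t = (√(D² + v²x²) − D)/v².
√(D² + v²x²) = √(1.21² + 0.781² × 8.78²) = 6.963; v² = 0.609961.
t = (6.963 − 1.21)/0.609961 = 9.43 days (vs. the pure-advection estimate x/v = 11.2 d).

9.43 days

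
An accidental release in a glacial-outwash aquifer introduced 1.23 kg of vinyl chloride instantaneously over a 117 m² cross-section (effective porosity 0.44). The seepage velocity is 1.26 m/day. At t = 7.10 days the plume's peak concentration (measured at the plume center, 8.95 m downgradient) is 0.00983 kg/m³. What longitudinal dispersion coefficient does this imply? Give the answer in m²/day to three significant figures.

0.0662 m²/day

At the plume center C_max = M/(n_e·A·√(4πDt)), so D = M²/(4πt·(n_e·A·C_max)²).
n_e·A·C_max = 0.44 × 117 × 0.00983 = 0.5060 kg/m.
D = 1.23²/(4π × 7.10 × 0.5060²) = 0.0662 m²/day.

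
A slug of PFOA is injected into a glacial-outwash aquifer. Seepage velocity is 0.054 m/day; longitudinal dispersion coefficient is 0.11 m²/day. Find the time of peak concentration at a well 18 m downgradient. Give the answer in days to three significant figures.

298 days

For the 1D instantaneous-source solution, setting ∂C/∂t = 0 at fixed x gives v²t² + 2Dt − x² = 0, so t = (√(D² + v²x²) − D)/v².
√(D² + v²x²) = √(0.11² + 0.054² × 18²) = 0.9782; v² = 0.002916.
t = (0.9782 − 0.11)/0.002916 = 298 days (vs. the pure-advection estimate x/v = 333 d).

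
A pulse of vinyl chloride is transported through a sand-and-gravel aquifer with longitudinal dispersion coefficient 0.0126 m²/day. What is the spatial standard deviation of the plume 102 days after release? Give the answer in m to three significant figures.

1.60 m

Dispersive spreading gives a Gaussian with σ² = 2Dt; advection only shifts the center.
σ = √(2 × 0.0126 × 102) = 1.60 m.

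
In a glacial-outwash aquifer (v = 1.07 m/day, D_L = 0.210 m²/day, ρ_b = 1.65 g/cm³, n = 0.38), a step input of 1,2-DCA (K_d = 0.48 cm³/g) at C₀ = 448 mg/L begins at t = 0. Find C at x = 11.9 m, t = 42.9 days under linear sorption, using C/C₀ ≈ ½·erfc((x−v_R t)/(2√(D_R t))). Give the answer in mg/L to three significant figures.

399 mg/L

Retardation factor R = 1 + ρ_b·K_d/n = 1 + 1.65 × 0.48/0.38 = 3.084.
Sorption retards both mechanisms: v_R = v/R = 0.3470 m/day, D_R = D/R = 0.06809 m²/day.
v_R·t = 0.3470 × 42.9 = 14.8863 m; 2√(D_R t) = 3.418 m; argument = (11.9 − 14.8863)/3.418 = -0.8737.
C = C₀ × ½·erfc(-0.8737) = 448 × 0.8917 = 399 mg/L.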